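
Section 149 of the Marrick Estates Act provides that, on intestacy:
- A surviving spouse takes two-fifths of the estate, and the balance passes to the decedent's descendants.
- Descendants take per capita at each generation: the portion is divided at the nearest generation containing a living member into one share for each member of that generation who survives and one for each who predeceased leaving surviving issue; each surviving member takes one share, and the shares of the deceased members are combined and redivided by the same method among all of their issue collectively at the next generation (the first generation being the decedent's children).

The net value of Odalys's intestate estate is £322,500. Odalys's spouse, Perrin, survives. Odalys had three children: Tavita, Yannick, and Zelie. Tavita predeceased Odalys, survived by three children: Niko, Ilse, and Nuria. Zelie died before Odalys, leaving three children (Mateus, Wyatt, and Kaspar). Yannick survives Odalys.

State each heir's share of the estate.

Perrin takes two-fifths of £322,500 = £129,000. The remaining £193,500 passes to the descendants.
The descendants' portion (£193,500) is divided at the children's generation into 3 shares of £64,500. Yannick takes £64,500. The 2 shares of the deceased (Tavita and Zelie) are combined into a pool of £129,000.
That pool (£129,000) is divided at the grandchildren's generation equally among Niko, Ilse, Nuria, Mateus, Wyatt, and Kaspar: £21,500 each.

Perrin: £129,000; Niko: £21,500; Ilse: £21,500; Nuria: £21,500; Yannick: £64,500; Mateus: £21,500; Wyatt: £21,500; Kaspar: £21,500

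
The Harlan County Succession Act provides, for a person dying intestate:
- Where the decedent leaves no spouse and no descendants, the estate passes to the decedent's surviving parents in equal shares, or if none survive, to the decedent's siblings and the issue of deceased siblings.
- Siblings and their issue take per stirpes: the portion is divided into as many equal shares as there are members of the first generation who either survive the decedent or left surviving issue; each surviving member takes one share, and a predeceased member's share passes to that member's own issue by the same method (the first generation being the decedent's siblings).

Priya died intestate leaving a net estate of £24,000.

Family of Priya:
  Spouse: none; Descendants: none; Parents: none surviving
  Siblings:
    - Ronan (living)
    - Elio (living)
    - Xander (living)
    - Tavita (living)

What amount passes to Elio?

Elio receives £6,000.

The entire £24,000 passes to the siblings and their issue.
That amount (£24,000) is divided into 4 shares of £6,000: Ronan, Elio, Xander, and Tavita each take £6,000.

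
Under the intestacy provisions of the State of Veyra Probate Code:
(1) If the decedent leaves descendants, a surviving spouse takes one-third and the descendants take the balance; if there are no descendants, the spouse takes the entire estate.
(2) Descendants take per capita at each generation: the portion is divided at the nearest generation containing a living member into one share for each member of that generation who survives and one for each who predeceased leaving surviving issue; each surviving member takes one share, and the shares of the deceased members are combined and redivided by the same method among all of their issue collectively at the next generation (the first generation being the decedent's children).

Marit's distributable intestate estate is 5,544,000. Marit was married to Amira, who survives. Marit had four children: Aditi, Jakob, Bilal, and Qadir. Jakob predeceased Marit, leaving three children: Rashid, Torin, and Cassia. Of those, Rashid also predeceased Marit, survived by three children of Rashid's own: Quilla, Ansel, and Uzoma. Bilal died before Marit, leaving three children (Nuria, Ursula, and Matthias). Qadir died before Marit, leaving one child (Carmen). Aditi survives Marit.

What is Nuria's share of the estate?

Nuria receives 396,000.

Amira takes one-third of 5,544,000 = 1,848,000. The remaining 3,696,000 passes to the descendants.
The descendants' portion (3,696,000) is divided at the children's generation into 4 shares of 924,000. Aditi takes 924,000. The 3 shares of the deceased (Jakob, Bilal, and Qadir) are combined into a pool of 2,772,000.
That pool (2,772,000) is divided at the grandchildren's generation into 7 shares of 396,000. Torin, Cassia, Nuria, Ursula, Matthias, and Carmen each take 396,000. The remaining share for the deceased Rashid (396,000) is carried to the next generation.
That pool (396,000) is divided at the great-grandchildren's generation equally among Quilla, Ansel, and Uzoma: 132,000 each.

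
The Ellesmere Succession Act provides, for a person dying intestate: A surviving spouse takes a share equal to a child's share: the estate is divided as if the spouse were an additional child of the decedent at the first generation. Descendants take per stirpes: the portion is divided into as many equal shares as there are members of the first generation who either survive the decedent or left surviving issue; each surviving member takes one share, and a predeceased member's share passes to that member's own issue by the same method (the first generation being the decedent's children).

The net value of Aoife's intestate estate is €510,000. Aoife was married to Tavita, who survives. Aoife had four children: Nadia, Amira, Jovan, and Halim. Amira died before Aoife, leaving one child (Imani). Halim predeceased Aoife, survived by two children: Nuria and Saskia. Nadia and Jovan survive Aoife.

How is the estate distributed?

The spouse counts as an additional share at the children's level, so there are 5 primary shares of €102,000. Tavita takes one such share (€102,000).
The children's combined portion (€408,000) is divided into 4 shares of €102,000: Nadia and Jovan each take €102,000; Amira's €102,000 share passes to Amira's issue; Halim's €102,000 share passes to Halim's issue.
Amira's share (€102,000) passes entirely to Imani.
Halim's share (€102,000) is divided into 2 shares of €51,000: Nuria and Saskia each take €51,000.

Tavita: €102,000; Nadia: €102,000; Imani: €102,000; Jovan: €102,000; Nuria: €51,000; Saskia: €51,000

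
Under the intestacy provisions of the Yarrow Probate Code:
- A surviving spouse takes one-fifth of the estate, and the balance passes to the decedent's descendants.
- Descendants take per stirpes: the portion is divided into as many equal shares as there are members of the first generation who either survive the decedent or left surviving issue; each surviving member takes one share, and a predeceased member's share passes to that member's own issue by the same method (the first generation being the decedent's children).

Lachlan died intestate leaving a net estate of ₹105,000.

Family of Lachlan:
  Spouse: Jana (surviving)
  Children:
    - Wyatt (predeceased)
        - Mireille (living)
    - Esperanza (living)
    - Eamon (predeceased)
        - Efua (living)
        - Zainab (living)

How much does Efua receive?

Jana takes one-fifth of ₹105,000 = ₹21,000. The remaining ₹84,000 passes to the descendants.
The descendants' portion (₹84,000) is divided into 3 shares of ₹28,000: Esperanza takes ₹28,000; Wyatt's ₹28,000 share passes to Wyatt's issue; Eamon's ₹28,000 share passes to Eamon's issue.
Wyatt's share (₹28,000) passes entirely to Mireille.
Eamon's share (₹28,000) is divided into 2 shares of ₹14,000: Efua and Zainab each take ₹14,000.

Efua receives ₹14,000.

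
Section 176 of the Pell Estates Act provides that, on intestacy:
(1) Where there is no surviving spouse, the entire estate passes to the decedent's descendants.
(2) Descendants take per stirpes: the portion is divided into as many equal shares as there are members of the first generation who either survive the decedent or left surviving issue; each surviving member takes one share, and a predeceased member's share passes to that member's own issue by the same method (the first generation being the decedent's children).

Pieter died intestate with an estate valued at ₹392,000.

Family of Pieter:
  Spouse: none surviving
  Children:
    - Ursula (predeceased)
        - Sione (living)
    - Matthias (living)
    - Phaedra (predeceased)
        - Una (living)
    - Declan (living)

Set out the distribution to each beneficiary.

The entire ₹392,000 passes to the descendants.
That amount (₹392,000) is divided into 4 shares of ₹98,000: Matthias and Declan each take ₹98,000; Ursula's ₹98,000 share passes to Ursula's issue; Phaedra's ₹98,000 share passes to Phaedra's issue.
Ursula's share (₹98,000) passes entirely to Sione.
Phaedra's share (₹98,000) passes entirely to Una.

Sione: ₹98,000; Matthias: ₹98,000; Una: ₹98,000; Declan: ₹98,000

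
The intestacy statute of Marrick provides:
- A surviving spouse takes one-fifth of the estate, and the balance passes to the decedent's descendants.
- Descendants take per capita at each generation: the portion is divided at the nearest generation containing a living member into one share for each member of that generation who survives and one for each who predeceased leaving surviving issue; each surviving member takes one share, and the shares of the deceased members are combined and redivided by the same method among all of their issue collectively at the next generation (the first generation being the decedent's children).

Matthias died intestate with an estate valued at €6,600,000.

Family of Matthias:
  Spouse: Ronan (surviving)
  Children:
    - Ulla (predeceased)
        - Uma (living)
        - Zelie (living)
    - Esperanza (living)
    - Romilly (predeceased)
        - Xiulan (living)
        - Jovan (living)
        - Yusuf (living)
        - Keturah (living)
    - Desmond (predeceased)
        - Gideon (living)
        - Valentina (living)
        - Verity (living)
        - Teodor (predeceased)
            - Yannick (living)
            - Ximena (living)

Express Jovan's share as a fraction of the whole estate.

Jovan receives 3/50 of the estate.

Ronan takes one-fifth of €6,600,000 = €1,320,000. The remaining €5,280,000 passes to the descendants.
The descendants' portion (€5,280,000) is divided at the children's generation into 4 shares of €1,320,000. Esperanza takes €1,320,000. The 3 shares of the deceased (Ulla, Romilly, and Desmond) are combined into a pool of €3,960,000.
That pool (€3,960,000) is divided at the grandchildren's generation into 10 shares of €396,000. Uma, Zelie, Xiulan, Jovan, Yusuf, Keturah, Gideon, Valentina, and Verity each take €396,000. The remaining share for the deceased Teodor (€396,000) is carried to the next generation.
That pool (€396,000) is divided at the great-grandchildren's generation equally among Yannick and Ximena: €198,000 each.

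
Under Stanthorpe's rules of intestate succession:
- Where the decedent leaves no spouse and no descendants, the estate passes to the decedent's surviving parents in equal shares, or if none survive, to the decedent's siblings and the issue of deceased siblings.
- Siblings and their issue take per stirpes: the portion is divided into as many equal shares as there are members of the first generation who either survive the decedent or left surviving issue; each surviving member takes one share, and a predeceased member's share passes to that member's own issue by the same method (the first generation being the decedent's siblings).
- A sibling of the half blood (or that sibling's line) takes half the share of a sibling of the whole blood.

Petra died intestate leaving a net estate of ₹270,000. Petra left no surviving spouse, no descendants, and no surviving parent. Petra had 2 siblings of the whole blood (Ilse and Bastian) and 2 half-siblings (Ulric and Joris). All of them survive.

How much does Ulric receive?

Ulric receives ₹45,000.

The entire ₹270,000 passes to the siblings and their issue.
Counting each half-blood sibling's line as half a unit, there are 3 units in ₹270,000, so one unit is ₹90,000. Whole-blood lines (Ilse and Bastian) take ₹90,000 each; half-blood lines (Ulric and Joris) take ₹45,000 each.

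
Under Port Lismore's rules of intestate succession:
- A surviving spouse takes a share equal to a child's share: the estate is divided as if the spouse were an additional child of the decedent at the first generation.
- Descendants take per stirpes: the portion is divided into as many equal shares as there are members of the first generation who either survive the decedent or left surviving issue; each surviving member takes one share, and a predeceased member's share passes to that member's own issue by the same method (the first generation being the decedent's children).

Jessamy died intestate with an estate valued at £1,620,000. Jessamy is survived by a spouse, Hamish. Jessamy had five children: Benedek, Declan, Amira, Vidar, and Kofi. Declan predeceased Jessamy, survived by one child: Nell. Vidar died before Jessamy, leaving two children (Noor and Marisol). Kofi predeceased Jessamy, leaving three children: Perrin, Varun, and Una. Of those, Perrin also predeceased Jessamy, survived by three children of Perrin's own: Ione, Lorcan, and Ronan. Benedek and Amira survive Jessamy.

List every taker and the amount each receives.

The spouse counts as an additional share at the children's level, so there are 6 primary shares of £270,000. Hamish takes one such share (£270,000).
The children's combined portion (£1,350,000) is divided into 5 shares of £270,000: Benedek and Amira each take £270,000; Declan's £270,000 share passes to Declan's issue; Vidar's £270,000 share passes to Vidar's issue; Kofi's £270,000 share passes to Kofi's issue.
Declan's share (£270,000) passes entirely to Nell.
Vidar's share (£270,000) is divided into 2 shares of £135,000: Noor and Marisol each take £135,000.
Kofi's share (£270,000) is divided into 3 shares of £90,000: Varun and Una each take £90,000; Perrin's £90,000 share passes to Perrin's issue.
Perrin's share (£90,000) is divided into 3 shares of £30,000: Ione, Lorcan, and Ronan each take £30,000.

Hamish: £270,000; Benedek: £270,000; Nell: £270,000; Amira: £270,000; Noor: £135,000; Marisol: £135,000; Ione: £30,000; Lorcan: £30,000; Ronan: £30,000; Varun: £90,000; Una: £90,000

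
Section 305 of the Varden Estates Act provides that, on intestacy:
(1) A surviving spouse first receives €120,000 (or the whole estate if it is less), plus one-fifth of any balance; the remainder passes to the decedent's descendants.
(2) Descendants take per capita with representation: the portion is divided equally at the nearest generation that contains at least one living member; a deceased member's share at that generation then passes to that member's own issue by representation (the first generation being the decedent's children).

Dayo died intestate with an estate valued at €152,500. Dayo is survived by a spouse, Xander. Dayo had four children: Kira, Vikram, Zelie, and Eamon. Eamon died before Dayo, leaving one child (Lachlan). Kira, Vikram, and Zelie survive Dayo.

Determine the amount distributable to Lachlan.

Xander first takes €120,000, leaving a balance of €32,500. Xander then takes one-fifth of the balance (€6,500), for a total of €126,500. The remaining €26,000 passes to the descendants.
The descendants' portion (€26,000) is divided into 4 shares of €6,500: Kira, Vikram, and Zelie each take €6,500; Eamon's €6,500 share passes to Eamon's issue.
Eamon's share (€6,500) passes entirely to Lachlan.

Lachlan receives €6,500.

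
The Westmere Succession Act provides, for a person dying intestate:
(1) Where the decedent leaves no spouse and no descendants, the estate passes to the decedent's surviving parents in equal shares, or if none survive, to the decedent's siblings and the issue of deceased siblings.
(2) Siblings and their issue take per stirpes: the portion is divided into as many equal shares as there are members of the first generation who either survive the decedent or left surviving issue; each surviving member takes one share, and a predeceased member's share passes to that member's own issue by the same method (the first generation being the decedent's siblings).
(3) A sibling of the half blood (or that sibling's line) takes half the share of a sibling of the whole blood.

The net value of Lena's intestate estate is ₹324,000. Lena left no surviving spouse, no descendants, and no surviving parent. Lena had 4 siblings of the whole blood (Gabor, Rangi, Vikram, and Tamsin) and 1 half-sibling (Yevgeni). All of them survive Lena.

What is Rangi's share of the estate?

The entire ₹324,000 passes to the siblings and their issue.
Counting each half-blood sibling's line as half a unit, there are 9/2 units in ₹324,000, so one unit is ₹72,000. Whole-blood lines (Gabor, Rangi, Vikram, and Tamsin) take ₹72,000 each; half-blood lines (Yevgeni) take ₹36,000 each.

Rangi receives ₹72,000.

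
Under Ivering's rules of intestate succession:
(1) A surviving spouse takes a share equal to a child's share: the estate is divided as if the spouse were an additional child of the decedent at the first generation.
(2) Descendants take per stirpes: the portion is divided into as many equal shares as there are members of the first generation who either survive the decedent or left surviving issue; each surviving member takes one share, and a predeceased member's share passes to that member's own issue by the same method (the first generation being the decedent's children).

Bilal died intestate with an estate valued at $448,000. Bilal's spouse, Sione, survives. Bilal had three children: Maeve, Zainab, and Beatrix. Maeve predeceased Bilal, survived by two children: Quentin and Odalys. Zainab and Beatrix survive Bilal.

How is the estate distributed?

The spouse counts as an additional share at the children's level, so there are 4 primary shares of $112,000. Sione takes one such share ($112,000).
The children's combined portion ($336,000) is divided into 3 shares of $112,000: Zainab and Beatrix each take $112,000; Maeve's $112,000 share passes to Maeve's issue.
Maeve's share ($112,000) is divided into 2 shares of $56,000: Quentin and Odalys each take $56,000.

Sione: $112,000; Quentin: $56,000; Odalys: $56,000; Zainab: $112,000; Beatrix: $112,000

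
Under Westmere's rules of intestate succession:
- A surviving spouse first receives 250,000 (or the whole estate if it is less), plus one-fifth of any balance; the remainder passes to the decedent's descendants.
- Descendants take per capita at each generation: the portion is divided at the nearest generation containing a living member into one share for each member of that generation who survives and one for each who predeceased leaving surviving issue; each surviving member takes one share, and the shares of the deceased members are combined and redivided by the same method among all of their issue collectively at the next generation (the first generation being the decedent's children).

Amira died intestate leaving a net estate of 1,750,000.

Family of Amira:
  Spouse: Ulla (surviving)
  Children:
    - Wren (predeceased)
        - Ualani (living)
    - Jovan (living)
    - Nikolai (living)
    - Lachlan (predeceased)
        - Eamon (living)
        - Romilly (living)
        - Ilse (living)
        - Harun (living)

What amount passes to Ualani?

Ulla first takes 250,000, leaving a balance of 1,500,000. Ulla then takes one-fifth of the balance (300,000), for a total of 550,000. The remaining 1,200,000 passes to the descendants.
The descendants' portion (1,200,000) is divided at the children's generation into 4 shares of 300,000. Jovan and Nikolai each take 300,000. The 2 shares of the deceased (Wren and Lachlan) are combined into a pool of 600,000.
That pool (600,000) is divided at the grandchildren's generation equally among Ualani, Eamon, Romilly, Ilse, and Harun: 120,000 each.

Ualani receives 120,000.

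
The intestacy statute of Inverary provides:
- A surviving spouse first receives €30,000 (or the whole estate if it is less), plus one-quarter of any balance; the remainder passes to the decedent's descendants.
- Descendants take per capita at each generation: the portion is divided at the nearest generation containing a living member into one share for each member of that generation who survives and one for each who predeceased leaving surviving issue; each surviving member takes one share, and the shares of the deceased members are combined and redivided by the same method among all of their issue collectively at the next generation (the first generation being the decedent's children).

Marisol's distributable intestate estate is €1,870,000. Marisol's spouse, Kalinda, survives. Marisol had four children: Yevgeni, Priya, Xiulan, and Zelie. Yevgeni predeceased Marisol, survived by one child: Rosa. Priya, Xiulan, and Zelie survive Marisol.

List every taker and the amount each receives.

Kalinda: €490,000; Rosa: €345,000; Priya: €345,000; Xiulan: €345,000; Zelie: €345,000

Kalinda first takes €30,000, leaving a balance of €1,840,000. Kalinda then takes one-quarter of the balance (€460,000), for a total of €490,000. The remaining €1,380,000 passes to the descendants.
The descendants' portion (€1,380,000) is divided at the children's generation into 4 shares of €345,000. Priya, Xiulan, and Zelie each take €345,000. The remaining share for the deceased Yevgeni (€345,000) is carried to the next generation.
That pool (€345,000) passes entirely to Rosa, the sole taker at the grandchildren's generation.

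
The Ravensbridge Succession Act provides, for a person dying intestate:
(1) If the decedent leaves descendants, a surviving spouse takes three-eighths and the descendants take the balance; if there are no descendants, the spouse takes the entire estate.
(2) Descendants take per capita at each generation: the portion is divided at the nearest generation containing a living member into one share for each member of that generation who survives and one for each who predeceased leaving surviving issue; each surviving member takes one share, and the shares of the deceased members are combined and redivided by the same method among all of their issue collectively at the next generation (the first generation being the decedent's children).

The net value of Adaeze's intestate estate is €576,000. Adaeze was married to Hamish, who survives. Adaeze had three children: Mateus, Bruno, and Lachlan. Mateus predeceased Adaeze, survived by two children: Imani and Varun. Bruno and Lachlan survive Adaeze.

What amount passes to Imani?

Imani receives €60,000.

Hamish takes three-eighths of €576,000 = €216,000. The remaining €360,000 passes to the descendants.
The descendants' portion (€360,000) is divided at the children's generation into 3 shares of €120,000. Bruno and Lachlan each take €120,000. The remaining share for the deceased Mateus (€120,000) is carried to the next generation.
That pool (€120,000) is divided at the grandchildren's generation equally among Imani and Varun: €60,000 each.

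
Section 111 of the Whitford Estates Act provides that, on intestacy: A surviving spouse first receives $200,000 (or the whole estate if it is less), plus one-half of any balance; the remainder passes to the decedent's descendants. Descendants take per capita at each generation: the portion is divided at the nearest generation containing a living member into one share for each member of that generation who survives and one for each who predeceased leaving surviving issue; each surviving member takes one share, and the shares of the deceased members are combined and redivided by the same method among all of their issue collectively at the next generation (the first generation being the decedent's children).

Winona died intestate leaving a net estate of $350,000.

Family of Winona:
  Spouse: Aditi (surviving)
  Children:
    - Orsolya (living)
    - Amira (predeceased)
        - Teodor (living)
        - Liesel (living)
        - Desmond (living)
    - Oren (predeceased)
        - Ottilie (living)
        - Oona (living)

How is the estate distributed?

Aditi: $275,000; Orsolya: $25,000; Teodor: $10,000; Liesel: $10,000; Desmond: $10,000; Ottilie: $10,000; Oona: $10,000

Aditi first takes $200,000, leaving a balance of $150,000. Aditi then takes one-half of the balance ($75,000), for a total of $275,000. The remaining $75,000 passes to the descendants.
The descendants' portion ($75,000) is divided at the children's generation into 3 shares of $25,000. Orsolya takes $25,000. The 2 shares of the deceased (Amira and Oren) are combined into a pool of $50,000.
That pool ($50,000) is divided at the grandchildren's generation equally among Teodor, Liesel, Desmond, Ottilie, and Oona: $10,000 each.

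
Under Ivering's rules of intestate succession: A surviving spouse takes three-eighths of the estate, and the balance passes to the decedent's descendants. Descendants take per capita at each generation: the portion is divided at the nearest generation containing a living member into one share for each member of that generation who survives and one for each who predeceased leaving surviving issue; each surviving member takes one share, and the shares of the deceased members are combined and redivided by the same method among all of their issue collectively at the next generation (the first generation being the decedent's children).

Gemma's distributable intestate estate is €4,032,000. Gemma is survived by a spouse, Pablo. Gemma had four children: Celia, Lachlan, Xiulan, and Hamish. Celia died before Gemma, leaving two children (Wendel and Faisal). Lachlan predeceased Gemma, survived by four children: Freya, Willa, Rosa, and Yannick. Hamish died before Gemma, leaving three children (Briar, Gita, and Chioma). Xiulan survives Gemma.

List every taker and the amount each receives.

Pablo takes three-eighths of €4,032,000 = €1,512,000. The remaining €2,520,000 passes to the descendants.
The descendants' portion (€2,520,000) is divided at the children's generation into 4 shares of €630,000. Xiulan takes €630,000. The 3 shares of the deceased (Celia, Lachlan, and Hamish) are combined into a pool of €1,890,000.
That pool (€1,890,000) is divided at the grandchildren's generation equally among Wendel, Faisal, Freya, Willa, Rosa, Yannick, Briar, Gita, and Chioma: €210,000 each.

Pablo: €1,512,000; Wendel: €210,000; Faisal: €210,000; Freya: €210,000; Willa: €210,000; Rosa: €210,000; Yannick: €210,000; Xiulan: €630,000; Briar: €210,000; Gita: €210,000; Chioma: €210,000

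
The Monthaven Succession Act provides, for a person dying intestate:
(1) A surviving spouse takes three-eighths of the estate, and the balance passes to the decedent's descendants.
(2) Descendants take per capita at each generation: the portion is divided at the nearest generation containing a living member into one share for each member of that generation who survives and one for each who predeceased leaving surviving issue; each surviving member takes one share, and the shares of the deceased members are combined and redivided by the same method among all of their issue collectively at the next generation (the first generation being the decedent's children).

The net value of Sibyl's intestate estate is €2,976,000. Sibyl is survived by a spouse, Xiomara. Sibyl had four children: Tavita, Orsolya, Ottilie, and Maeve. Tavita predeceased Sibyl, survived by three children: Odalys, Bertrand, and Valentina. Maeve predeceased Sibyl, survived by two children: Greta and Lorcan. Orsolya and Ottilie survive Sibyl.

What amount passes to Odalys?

Xiomara takes three-eighths of €2,976,000 = €1,116,000. The remaining €1,860,000 passes to the descendants.
The descendants' portion (€1,860,000) is divided at the children's generation into 4 shares of €465,000. Orsolya and Ottilie each take €465,000. The 2 shares of the deceased (Tavita and Maeve) are combined into a pool of €930,000.
That pool (€930,000) is divided at the grandchildren's generation equally among Odalys, Bertrand, Valentina, Greta, and Lorcan: €186,000 each.

Odalys receives €186,000.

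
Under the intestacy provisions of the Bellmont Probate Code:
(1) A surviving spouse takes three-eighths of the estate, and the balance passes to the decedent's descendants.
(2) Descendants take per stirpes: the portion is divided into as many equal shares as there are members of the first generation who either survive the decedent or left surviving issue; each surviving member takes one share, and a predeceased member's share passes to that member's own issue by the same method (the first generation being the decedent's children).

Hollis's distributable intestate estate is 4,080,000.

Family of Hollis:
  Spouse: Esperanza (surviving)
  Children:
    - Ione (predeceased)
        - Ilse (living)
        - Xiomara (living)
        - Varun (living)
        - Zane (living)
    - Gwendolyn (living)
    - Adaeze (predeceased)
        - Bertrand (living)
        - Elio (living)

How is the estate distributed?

Esperanza takes three-eighths of 4,080,000 = 1,530,000. The remaining 2,550,000 passes to the descendants.
The descendants' portion (2,550,000) is divided into 3 shares of 850,000: Gwendolyn takes 850,000; Ione's 850,000 share passes to Ione's issue; Adaeze's 850,000 share passes to Adaeze's issue.
Ione's share (850,000) is divided into 4 shares of 212,500: Ilse, Xiomara, Varun, and Zane each take 212,500.
Adaeze's share (850,000) is divided into 2 shares of 425,000: Bertrand and Elio each take 425,000.

Esperanza: 1,530,000; Ilse: 212,500; Xiomara: 212,500; Varun: 212,500; Zane: 212,500; Gwendolyn: 850,000; Bertrand: 425,000; Elio: 425,000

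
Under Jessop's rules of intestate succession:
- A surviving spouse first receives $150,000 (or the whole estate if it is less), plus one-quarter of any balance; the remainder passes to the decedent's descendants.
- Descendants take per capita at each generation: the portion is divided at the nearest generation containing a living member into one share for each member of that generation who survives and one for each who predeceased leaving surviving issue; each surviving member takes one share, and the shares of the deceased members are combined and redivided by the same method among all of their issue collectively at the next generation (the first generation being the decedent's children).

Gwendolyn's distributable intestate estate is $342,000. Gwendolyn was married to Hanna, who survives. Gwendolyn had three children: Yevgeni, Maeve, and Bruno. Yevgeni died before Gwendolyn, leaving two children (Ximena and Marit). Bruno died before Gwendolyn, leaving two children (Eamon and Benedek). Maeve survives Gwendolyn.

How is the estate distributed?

Hanna: $198,000; Ximena: $24,000; Marit: $24,000; Maeve: $48,000; Eamon: $24,000; Benedek: $24,000

Hanna first takes $150,000, leaving a balance of $192,000. Hanna then takes one-quarter of the balance ($48,000), for a total of $198,000. The remaining $144,000 passes to the descendants.
The descendants' portion ($144,000) is divided at the children's generation into 3 shares of $48,000. Maeve takes $48,000. The 2 shares of the deceased (Yevgeni and Bruno) are combined into a pool of $96,000.
That pool ($96,000) is divided at the grandchildren's generation equally among Ximena, Marit, Eamon, and Benedek: $24,000 each.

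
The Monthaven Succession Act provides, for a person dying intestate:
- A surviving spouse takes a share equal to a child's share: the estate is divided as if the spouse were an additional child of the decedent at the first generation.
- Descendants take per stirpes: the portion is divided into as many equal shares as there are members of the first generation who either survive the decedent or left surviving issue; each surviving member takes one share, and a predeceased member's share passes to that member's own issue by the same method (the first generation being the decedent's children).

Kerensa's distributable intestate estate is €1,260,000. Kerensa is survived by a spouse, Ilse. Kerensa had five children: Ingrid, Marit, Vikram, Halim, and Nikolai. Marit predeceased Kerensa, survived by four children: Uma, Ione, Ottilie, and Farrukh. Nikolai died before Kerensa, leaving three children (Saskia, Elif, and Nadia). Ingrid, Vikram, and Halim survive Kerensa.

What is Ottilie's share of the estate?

The spouse counts as an additional share at the children's level, so there are 6 primary shares of €210,000. Ilse takes one such share (€210,000).
The children's combined portion (€1,050,000) is divided into 5 shares of €210,000: Ingrid, Vikram, and Halim each take €210,000; Marit's €210,000 share passes to Marit's issue; Nikolai's €210,000 share passes to Nikolai's issue.
Marit's share (€210,000) is divided into 4 shares of €52,500: Uma, Ione, Ottilie, and Farrukh each take €52,500.
Nikolai's share (€210,000) is divided into 3 shares of €70,000: Saskia, Elif, and Nadia each take €70,000.

Ottilie receives €52,500.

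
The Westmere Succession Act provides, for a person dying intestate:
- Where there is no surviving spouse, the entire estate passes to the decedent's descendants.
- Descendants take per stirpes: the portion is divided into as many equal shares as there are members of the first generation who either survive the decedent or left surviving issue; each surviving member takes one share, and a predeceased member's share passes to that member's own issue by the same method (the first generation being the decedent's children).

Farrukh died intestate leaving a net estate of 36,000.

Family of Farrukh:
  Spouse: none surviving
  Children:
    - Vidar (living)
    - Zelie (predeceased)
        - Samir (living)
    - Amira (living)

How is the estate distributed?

Vidar: 12,000; Samir: 12,000; Amira: 12,000

The entire 36,000 passes to the descendants.
That amount (36,000) is divided into 3 shares of 12,000: Vidar and Amira each take 12,000; Zelie's 12,000 share passes to Zelie's issue.
Zelie's share (12,000) passes entirely to Samir.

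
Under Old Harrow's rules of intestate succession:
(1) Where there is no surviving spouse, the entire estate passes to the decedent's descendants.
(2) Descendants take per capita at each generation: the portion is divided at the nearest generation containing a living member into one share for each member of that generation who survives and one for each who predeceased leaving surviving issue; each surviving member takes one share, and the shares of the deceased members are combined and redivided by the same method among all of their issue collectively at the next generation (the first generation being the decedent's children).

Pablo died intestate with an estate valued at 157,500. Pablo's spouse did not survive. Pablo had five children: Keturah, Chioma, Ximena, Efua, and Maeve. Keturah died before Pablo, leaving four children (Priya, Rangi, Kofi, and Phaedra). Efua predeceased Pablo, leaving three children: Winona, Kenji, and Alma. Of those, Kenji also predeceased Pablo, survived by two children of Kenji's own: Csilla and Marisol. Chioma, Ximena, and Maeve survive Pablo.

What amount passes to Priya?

Priya receives 9,000.

The entire 157,500 passes to the descendants.
That amount (157,500) is divided at the children's generation into 5 shares of 31,500. Chioma, Ximena, and Maeve each take 31,500. The 2 shares of the deceased (Keturah and Efua) are combined into a pool of 63,000.
That pool (63,000) is divided at the grandchildren's generation into 7 shares of 9,000. Priya, Rangi, Kofi, Phaedra, Winona, and Alma each take 9,000. The remaining share for the deceased Kenji (9,000) is carried to the next generation.
That pool (9,000) is divided at the great-grandchildren's generation equally among Csilla and Marisol: 4,500 each.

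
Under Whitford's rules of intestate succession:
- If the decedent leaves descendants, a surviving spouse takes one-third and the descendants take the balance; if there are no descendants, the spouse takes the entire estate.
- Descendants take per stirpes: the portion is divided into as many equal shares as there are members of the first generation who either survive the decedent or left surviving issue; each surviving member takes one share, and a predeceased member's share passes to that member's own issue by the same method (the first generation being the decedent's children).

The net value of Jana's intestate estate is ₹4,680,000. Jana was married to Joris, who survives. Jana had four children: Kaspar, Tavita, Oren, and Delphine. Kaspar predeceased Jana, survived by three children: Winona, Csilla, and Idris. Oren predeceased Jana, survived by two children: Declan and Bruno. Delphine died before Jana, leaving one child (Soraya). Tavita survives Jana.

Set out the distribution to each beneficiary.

Joris takes one-third of ₹4,680,000 = ₹1,560,000. The remaining ₹3,120,000 passes to the descendants.
The descendants' portion (₹3,120,000) is divided into 4 shares of ₹780,000: Tavita takes ₹780,000; Kaspar's ₹780,000 share passes to Kaspar's issue; Oren's ₹780,000 share passes to Oren's issue; Delphine's ₹780,000 share passes to Delphine's issue.
Kaspar's share (₹780,000) is divided into 3 shares of ₹260,000: Winona, Csilla, and Idris each take ₹260,000.
Oren's share (₹780,000) is divided into 2 shares of ₹390,000: Declan and Bruno each take ₹390,000.
Delphine's share (₹780,000) passes entirely to Soraya.

Joris: ₹1,560,000; Winona: ₹260,000; Csilla: ₹260,000; Idris: ₹260,000; Tavita: ₹780,000; Declan: ₹390,000; Bruno: ₹390,000; Soraya: ₹780,000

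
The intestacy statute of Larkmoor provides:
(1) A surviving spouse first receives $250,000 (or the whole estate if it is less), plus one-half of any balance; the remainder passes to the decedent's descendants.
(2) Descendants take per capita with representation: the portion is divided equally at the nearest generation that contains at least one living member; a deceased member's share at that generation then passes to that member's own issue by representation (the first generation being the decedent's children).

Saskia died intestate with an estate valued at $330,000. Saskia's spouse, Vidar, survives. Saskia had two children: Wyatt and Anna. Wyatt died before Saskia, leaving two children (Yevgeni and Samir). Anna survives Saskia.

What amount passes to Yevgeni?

Yevgeni receives $10,000.

Vidar first takes $250,000, leaving a balance of $80,000. Vidar then takes one-half of the balance ($40,000), for a total of $290,000. The remaining $40,000 passes to the descendants.
The descendants' portion ($40,000) is divided into 2 shares of $20,000: Anna takes $20,000; Wyatt's $20,000 share passes to Wyatt's issue.
Wyatt's share ($20,000) is divided into 2 shares of $10,000: Yevgeni and Samir each take $10,000.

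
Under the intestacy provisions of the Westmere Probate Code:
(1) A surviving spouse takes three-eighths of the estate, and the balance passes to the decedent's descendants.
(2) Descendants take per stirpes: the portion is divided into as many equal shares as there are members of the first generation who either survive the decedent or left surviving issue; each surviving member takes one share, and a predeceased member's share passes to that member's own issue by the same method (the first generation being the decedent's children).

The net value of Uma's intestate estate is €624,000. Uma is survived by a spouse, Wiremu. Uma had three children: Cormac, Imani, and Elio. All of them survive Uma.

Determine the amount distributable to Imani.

Wiremu takes three-eighths of €624,000 = €234,000. The remaining €390,000 passes to the descendants.
The descendants' portion (€390,000) is divided into 3 shares of €130,000: Cormac, Imani, and Elio each take €130,000.

Imani receives €130,000.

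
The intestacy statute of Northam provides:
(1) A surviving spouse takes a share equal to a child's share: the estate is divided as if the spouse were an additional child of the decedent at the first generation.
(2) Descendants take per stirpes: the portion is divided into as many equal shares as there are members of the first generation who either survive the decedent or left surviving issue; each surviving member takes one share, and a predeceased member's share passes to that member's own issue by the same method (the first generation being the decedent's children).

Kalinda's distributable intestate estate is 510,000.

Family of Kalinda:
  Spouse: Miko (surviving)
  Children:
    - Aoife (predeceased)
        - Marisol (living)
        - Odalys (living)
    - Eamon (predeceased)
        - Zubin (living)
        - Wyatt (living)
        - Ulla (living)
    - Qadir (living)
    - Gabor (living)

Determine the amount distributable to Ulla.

Ulla receives 34,000.

The spouse counts as an additional share at the children's level, so there are 5 primary shares of 102,000. Miko takes one such share (102,000).
The children's combined portion (408,000) is divided into 4 shares of 102,000: Qadir and Gabor each take 102,000; Aoife's 102,000 share passes to Aoife's issue; Eamon's 102,000 share passes to Eamon's issue.
Aoife's share (102,000) is divided into 2 shares of 51,000: Marisol and Odalys each take 51,000.
Eamon's share (102,000) is divided into 3 shares of 34,000: Zubin, Wyatt, and Ulla each take 34,000.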